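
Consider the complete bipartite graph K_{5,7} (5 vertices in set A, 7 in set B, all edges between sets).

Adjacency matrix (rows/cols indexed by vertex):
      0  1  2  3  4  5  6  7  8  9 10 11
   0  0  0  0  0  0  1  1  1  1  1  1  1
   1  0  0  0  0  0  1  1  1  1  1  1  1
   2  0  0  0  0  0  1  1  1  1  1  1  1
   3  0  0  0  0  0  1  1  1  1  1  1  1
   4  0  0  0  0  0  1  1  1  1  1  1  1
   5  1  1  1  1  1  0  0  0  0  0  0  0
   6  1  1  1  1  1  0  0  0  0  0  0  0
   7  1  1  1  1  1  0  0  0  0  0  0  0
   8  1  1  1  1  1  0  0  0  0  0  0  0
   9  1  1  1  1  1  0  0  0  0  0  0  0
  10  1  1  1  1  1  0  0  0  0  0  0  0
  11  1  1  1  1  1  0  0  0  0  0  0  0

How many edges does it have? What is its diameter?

K_{5,7} has 5 * 7 = 35 edges.
Any vertex reaches any opposite-side vertex in 1 step; same-side vertices reach in 2 steps via any opposite-side vertex.
Diameter = 2.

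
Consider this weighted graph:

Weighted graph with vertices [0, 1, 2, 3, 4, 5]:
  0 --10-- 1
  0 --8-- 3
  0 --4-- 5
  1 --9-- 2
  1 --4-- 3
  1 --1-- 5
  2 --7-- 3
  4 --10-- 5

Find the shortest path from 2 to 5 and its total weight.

Using Dijkstra's algorithm from vertex 2:
Shortest path: 2 -> 1 -> 5
Total weight: 9 + 1 = 10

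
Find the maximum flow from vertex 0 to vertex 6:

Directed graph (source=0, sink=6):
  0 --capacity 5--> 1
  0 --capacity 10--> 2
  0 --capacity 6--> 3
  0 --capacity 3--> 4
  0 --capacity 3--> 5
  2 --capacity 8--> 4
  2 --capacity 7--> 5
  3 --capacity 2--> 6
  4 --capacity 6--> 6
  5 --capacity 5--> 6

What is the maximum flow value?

Computing max flow:
  Flow on (0->2): 5/10
  Flow on (0->3): 2/6
  Flow on (0->4): 3/3
  Flow on (0->5): 3/3
  Flow on (2->4): 3/8
  Flow on (2->5): 2/7
  Flow on (3->6): 2/2
  Flow on (4->6): 6/6
  Flow on (5->6): 5/5
Maximum flow = 13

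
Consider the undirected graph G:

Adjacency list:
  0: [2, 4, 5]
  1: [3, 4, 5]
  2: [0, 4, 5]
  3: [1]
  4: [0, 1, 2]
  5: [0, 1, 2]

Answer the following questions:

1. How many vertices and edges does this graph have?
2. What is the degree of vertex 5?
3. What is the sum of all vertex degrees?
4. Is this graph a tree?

Count: 6 vertices, 8 edges.
Vertex 5 has neighbors [0, 1, 2], degree = 3.
Handshaking lemma: 2 * 8 = 16.
A tree on 6 vertices has 5 edges. This graph has 8 edges (3 extra). Not a tree.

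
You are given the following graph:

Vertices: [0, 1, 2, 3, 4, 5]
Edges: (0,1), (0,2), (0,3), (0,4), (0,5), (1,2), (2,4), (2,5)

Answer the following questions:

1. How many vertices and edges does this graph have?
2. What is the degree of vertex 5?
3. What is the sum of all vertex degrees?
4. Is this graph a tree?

Count: 6 vertices, 8 edges.
Vertex 5 has neighbors [0, 2], degree = 2.
Handshaking lemma: 2 * 8 = 16.
A tree on 6 vertices has 5 edges. This graph has 8 edges (3 extra). Not a tree.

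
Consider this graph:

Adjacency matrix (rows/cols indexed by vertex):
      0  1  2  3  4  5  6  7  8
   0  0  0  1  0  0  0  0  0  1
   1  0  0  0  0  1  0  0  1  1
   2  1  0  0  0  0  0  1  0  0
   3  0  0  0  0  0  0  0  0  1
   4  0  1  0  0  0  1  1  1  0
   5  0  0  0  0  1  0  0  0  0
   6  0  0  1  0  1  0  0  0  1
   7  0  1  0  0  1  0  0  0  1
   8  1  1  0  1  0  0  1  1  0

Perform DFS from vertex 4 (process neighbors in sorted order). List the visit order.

DFS from vertex 4 (neighbors processed in ascending order):
Visit order: 4, 1, 7, 8, 0, 2, 6, 3, 5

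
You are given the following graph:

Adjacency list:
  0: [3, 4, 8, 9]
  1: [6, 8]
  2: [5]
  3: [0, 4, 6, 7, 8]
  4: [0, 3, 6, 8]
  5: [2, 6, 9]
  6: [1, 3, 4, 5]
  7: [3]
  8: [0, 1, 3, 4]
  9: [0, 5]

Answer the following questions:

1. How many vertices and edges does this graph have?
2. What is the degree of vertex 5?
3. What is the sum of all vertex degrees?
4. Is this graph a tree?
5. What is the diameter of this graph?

Count: 10 vertices, 15 edges.
Vertex 5 has neighbors [2, 6, 9], degree = 3.
Handshaking lemma: 2 * 15 = 30.
A tree on 10 vertices has 9 edges. This graph has 15 edges (6 extra). Not a tree.
Diameter (longest shortest path) = 4.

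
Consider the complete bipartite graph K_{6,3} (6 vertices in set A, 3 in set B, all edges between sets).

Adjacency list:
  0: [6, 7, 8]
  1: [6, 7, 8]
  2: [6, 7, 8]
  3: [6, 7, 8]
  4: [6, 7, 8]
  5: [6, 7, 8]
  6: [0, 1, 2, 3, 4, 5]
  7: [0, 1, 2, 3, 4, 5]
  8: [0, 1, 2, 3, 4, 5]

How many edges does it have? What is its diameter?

K_{6,3} has 6 * 3 = 18 edges.
Any vertex reaches any opposite-side vertex in 1 step; same-side vertices reach in 2 steps via any opposite-side vertex.
Diameter = 2.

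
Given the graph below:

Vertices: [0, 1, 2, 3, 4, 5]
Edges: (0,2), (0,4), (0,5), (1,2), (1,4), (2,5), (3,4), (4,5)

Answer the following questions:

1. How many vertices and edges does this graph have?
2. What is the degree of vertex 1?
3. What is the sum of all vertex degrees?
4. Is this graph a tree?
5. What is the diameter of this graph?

Count: 6 vertices, 8 edges.
Vertex 1 has neighbors [2, 4], degree = 2.
Handshaking lemma: 2 * 8 = 16.
A tree on 6 vertices has 5 edges. This graph has 8 edges (3 extra). Not a tree.
Diameter (longest shortest path) = 3.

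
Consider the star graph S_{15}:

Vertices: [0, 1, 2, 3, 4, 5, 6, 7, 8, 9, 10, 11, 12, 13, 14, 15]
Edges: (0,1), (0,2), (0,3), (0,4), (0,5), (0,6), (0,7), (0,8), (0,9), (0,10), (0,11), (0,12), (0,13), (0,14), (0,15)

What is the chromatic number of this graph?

S_{15} has one hub adjacent to 15 leaves; leaves are pairwise non-adjacent.
Color the hub 0 and every leaf 1.
Chromatic number = 2.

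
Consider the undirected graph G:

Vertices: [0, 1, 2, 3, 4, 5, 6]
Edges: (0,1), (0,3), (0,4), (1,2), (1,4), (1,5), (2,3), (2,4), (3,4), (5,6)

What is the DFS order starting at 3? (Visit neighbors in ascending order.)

DFS from vertex 3 (neighbors processed in ascending order):
Visit order: 3, 0, 1, 2, 4, 5, 6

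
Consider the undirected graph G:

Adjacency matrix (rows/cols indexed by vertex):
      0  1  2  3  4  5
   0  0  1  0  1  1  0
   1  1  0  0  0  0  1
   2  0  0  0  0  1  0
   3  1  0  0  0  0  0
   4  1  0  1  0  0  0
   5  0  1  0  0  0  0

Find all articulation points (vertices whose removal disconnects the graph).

An articulation point is a vertex whose removal disconnects the graph.
Articulation points: [0, 1, 4]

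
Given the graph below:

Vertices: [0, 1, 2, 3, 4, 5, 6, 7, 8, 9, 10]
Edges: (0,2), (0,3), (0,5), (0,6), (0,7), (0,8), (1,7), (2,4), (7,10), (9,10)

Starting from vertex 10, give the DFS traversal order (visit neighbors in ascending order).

DFS from vertex 10 (neighbors processed in ascending order):
Visit order: 10, 7, 0, 2, 4, 3, 5, 6, 8, 1, 9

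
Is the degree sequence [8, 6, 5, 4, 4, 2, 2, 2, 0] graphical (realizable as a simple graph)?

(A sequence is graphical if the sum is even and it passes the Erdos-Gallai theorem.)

Sum of degrees = 33. Sum is odd, so the sequence is NOT graphical.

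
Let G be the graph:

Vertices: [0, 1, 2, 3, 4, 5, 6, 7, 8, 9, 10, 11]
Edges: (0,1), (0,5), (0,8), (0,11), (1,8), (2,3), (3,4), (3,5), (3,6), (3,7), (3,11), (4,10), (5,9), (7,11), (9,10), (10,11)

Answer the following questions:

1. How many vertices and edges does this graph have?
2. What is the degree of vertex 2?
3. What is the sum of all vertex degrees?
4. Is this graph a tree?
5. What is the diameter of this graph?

Count: 12 vertices, 16 edges.
Vertex 2 has neighbors [3], degree = 1.
Handshaking lemma: 2 * 16 = 32.
A tree on 12 vertices has 11 edges. This graph has 16 edges (5 extra). Not a tree.
Diameter (longest shortest path) = 4.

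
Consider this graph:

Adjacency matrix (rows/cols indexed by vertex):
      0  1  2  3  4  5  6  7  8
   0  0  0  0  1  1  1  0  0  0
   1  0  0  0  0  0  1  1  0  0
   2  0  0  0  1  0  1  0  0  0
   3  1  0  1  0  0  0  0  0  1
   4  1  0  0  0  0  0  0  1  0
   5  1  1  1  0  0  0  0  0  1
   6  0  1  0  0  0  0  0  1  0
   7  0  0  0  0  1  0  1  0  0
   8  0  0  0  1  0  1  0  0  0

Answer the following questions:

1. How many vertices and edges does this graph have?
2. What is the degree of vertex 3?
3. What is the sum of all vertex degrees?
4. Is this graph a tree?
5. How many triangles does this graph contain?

Count: 9 vertices, 11 edges.
Vertex 3 has neighbors [0, 2, 8], degree = 3.
Handshaking lemma: 2 * 11 = 22.
A tree on 9 vertices has 8 edges. This graph has 11 edges (3 extra). Not a tree.
Number of triangles = 0.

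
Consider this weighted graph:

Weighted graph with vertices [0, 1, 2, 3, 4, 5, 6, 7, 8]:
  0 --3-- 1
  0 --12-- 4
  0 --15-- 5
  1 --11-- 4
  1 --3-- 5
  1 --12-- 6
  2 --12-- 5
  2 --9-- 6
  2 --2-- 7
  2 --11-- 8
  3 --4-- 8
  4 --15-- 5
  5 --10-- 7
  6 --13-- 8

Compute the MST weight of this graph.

Applying Kruskal's algorithm (sort edges by weight, add if no cycle):
  Add (2,7) w=2
  Add (0,1) w=3
  Add (1,5) w=3
  Add (3,8) w=4
  Add (2,6) w=9
  Add (5,7) w=10
  Add (1,4) w=11
  Add (2,8) w=11
  Skip (0,4) w=12 (creates cycle)
  Skip (1,6) w=12 (creates cycle)
  Skip (2,5) w=12 (creates cycle)
  Skip (6,8) w=13 (creates cycle)
  Skip (0,5) w=15 (creates cycle)
  Skip (4,5) w=15 (creates cycle)
MST weight = 53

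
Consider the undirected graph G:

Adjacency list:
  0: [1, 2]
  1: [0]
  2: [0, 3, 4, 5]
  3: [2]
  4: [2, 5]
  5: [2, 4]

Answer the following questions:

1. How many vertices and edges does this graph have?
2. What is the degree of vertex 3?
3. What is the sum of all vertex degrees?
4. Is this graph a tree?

Count: 6 vertices, 6 edges.
Vertex 3 has neighbors [2], degree = 1.
Handshaking lemma: 2 * 6 = 12.
A tree on 6 vertices has 5 edges. This graph has 6 edges (1 extra). Not a tree.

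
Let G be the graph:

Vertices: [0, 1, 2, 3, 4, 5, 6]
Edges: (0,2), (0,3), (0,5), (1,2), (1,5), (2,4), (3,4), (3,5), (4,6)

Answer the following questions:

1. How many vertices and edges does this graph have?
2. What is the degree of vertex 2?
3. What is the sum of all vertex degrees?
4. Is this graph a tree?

Count: 7 vertices, 9 edges.
Vertex 2 has neighbors [0, 1, 4], degree = 3.
Handshaking lemma: 2 * 9 = 18.
A tree on 7 vertices has 6 edges. This graph has 9 edges (3 extra). Not a tree.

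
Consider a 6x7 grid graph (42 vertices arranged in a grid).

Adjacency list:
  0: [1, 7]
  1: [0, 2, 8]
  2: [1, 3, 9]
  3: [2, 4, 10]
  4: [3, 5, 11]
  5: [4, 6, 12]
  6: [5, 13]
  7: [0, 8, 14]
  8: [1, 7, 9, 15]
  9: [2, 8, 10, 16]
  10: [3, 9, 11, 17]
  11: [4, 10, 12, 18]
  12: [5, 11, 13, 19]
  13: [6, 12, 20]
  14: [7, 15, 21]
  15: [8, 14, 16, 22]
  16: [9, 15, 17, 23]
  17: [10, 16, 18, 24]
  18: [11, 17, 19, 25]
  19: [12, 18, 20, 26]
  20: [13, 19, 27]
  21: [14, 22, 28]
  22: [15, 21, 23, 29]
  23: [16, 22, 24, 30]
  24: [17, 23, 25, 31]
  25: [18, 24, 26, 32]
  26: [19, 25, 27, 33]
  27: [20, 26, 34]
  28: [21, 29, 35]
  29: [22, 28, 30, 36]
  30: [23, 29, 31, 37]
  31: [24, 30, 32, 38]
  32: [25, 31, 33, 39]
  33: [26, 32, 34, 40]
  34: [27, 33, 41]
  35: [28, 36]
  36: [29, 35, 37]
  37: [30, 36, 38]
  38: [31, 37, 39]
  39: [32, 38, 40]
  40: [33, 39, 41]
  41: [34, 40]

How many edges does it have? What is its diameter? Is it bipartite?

A 6x7 grid has 35 vertical edges and 36 horizontal edges.
Total edges = 35 + 36 = 71.
Diameter = (6-1) + (7-1) = 11 (corner to opposite corner).
Grid graphs are bipartite (checkerboard coloring).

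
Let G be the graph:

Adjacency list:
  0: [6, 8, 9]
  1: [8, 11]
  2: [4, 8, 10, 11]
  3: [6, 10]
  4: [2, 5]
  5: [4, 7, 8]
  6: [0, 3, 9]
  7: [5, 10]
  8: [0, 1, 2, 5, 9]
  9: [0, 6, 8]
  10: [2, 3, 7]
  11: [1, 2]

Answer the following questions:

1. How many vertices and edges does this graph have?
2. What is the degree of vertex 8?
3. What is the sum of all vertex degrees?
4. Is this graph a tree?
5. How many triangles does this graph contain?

Count: 12 vertices, 17 edges.
Vertex 8 has neighbors [0, 1, 2, 5, 9], degree = 5.
Handshaking lemma: 2 * 17 = 34.
A tree on 12 vertices has 11 edges. This graph has 17 edges (6 extra). Not a tree.
Number of triangles = 2.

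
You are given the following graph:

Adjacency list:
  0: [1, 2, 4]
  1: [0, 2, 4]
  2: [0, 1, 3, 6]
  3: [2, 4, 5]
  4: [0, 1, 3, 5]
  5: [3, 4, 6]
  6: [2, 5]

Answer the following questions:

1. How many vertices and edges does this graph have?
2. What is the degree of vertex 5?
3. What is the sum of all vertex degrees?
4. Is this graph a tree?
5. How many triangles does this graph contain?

Count: 7 vertices, 11 edges.
Vertex 5 has neighbors [3, 4, 6], degree = 3.
Handshaking lemma: 2 * 11 = 22.
A tree on 7 vertices has 6 edges. This graph has 11 edges (5 extra). Not a tree.
Number of triangles = 3.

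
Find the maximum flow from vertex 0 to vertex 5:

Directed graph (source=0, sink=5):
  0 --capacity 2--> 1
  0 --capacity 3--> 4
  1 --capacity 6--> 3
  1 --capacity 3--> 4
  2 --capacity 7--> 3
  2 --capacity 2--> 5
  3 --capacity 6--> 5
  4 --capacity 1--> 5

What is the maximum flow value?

Computing max flow:
  Flow on (0->1): 2/2
  Flow on (0->4): 1/3
  Flow on (1->3): 2/6
  Flow on (3->5): 2/6
  Flow on (4->5): 1/1
Maximum flow = 3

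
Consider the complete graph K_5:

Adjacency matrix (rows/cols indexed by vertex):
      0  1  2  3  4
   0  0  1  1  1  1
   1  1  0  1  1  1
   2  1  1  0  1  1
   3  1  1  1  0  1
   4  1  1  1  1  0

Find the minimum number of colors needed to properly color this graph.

In K_5, every vertex is adjacent to every other vertex.
Each vertex needs a unique color.
Chromatic number = 5.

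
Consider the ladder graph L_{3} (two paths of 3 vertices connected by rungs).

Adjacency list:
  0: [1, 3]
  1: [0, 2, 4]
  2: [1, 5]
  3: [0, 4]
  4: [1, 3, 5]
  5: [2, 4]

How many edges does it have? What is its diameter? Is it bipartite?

Ladder graph L_{3}: 3 rungs + 2 * (3-1) path edges = 3 + 4 = 7 edges.
Diameter = 3.
Ladder graphs are bipartite (alternating coloring along each path).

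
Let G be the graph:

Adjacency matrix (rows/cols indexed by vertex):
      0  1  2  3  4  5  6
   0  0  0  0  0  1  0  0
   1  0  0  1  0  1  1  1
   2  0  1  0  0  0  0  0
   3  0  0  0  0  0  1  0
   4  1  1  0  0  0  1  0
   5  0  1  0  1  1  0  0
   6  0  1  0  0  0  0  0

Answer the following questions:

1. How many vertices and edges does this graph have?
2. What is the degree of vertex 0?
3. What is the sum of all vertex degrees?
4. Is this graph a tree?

Count: 7 vertices, 7 edges.
Vertex 0 has neighbors [4], degree = 1.
Handshaking lemma: 2 * 7 = 14.
A tree on 7 vertices has 6 edges. This graph has 7 edges (1 extra). Not a tree.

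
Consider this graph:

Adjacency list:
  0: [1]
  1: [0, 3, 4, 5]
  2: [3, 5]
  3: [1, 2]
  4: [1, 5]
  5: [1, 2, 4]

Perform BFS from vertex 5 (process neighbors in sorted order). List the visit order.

BFS from vertex 5 (neighbors processed in ascending order):
Visit order: 5, 1, 2, 4, 0, 3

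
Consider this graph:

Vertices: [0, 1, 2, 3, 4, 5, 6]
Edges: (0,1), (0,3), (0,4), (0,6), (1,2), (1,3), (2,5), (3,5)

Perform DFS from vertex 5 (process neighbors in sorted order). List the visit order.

DFS from vertex 5 (neighbors processed in ascending order):
Visit order: 5, 2, 1, 0, 3, 4, 6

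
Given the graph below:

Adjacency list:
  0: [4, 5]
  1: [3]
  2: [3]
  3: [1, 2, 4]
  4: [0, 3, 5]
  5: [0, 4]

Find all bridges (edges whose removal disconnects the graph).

A bridge is an edge whose removal increases the number of connected components.
Bridges found: (1,3), (2,3), (3,4)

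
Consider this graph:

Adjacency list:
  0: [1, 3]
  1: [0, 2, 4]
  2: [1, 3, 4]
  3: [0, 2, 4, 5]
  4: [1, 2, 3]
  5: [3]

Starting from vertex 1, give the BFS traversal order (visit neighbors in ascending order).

BFS from vertex 1 (neighbors processed in ascending order):
Visit order: 1, 0, 2, 4, 3, 5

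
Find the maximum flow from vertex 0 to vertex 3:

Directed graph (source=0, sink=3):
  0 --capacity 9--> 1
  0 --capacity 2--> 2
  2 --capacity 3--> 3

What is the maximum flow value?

Computing max flow:
  Flow on (0->2): 2/2
  Flow on (2->3): 2/3
Maximum flow = 2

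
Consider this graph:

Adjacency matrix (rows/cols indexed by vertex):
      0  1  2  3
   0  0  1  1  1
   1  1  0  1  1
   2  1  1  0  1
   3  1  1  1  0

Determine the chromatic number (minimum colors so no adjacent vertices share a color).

The graph has a maximum clique of size 4 (lower bound on chromatic number).
A valid 4-coloring: {0: 0, 1: 1, 2: 2, 3: 3}.
Chromatic number = 4.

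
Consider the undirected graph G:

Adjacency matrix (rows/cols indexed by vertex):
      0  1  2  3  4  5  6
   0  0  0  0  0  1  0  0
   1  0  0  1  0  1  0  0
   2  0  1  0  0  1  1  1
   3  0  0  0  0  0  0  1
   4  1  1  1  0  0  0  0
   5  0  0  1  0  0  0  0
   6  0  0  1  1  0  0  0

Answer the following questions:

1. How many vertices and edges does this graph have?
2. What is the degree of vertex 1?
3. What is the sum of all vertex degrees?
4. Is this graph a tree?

Count: 7 vertices, 7 edges.
Vertex 1 has neighbors [2, 4], degree = 2.
Handshaking lemma: 2 * 7 = 14.
A tree on 7 vertices has 6 edges. This graph has 7 edges (1 extra). Not a tree.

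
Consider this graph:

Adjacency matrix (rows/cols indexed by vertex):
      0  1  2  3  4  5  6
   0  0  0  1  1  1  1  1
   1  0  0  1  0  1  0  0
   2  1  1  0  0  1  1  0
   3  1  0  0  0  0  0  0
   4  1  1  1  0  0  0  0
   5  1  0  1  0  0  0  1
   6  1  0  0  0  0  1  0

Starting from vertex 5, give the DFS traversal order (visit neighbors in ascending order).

DFS from vertex 5 (neighbors processed in ascending order):
Visit order: 5, 0, 2, 1, 4, 3, 6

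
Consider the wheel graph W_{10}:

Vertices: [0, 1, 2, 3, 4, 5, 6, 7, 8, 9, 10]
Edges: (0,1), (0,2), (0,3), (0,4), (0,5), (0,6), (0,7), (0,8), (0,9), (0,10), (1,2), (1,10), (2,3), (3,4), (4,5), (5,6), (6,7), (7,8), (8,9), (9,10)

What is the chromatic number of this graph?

W_{10} = C_{10} plus a hub adjacent to every cycle vertex.
The outer cycle needs 2 colors (even cycle); the hub is adjacent to all of them so needs a fresh color.
Chromatic number = 2 + 1 = 3.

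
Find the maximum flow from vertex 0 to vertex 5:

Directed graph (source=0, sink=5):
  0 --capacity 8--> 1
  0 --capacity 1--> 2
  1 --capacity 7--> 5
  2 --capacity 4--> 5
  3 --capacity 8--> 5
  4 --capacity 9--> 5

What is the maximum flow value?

Computing max flow:
  Flow on (0->1): 7/8
  Flow on (0->2): 1/1
  Flow on (1->5): 7/7
  Flow on (2->5): 1/4
Maximum flow = 8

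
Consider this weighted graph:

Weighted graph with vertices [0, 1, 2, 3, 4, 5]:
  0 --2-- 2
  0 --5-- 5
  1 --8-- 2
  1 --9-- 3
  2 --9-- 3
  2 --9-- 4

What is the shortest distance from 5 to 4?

Using Dijkstra's algorithm from vertex 5:
Shortest path: 5 -> 0 -> 2 -> 4
Total weight: 5 + 2 + 9 = 16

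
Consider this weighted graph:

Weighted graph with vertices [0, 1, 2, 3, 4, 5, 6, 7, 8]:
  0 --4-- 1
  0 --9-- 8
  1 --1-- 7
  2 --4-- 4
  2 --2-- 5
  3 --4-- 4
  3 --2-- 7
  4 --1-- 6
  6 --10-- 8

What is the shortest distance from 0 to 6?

Using Dijkstra's algorithm from vertex 0:
Shortest path: 0 -> 1 -> 7 -> 3 -> 4 -> 6
Total weight: 4 + 1 + 2 + 4 + 1 = 12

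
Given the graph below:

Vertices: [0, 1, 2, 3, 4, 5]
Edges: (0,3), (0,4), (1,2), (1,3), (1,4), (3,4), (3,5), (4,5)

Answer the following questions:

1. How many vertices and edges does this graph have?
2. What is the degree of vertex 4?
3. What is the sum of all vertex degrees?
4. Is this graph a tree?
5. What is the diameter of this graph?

Count: 6 vertices, 8 edges.
Vertex 4 has neighbors [0, 1, 3, 5], degree = 4.
Handshaking lemma: 2 * 8 = 16.
A tree on 6 vertices has 5 edges. This graph has 8 edges (3 extra). Not a tree.
Diameter (longest shortest path) = 3.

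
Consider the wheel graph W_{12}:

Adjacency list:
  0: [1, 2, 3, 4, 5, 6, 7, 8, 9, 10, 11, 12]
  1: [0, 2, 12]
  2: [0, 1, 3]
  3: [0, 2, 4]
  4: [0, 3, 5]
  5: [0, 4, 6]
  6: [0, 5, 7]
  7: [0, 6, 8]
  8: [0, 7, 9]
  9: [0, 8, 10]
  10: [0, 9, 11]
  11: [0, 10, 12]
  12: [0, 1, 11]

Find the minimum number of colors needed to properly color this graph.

W_{12} = C_{12} plus a hub adjacent to every cycle vertex.
The outer cycle needs 2 colors (even cycle); the hub is adjacent to all of them so needs a fresh color.
Chromatic number = 2 + 1 = 3.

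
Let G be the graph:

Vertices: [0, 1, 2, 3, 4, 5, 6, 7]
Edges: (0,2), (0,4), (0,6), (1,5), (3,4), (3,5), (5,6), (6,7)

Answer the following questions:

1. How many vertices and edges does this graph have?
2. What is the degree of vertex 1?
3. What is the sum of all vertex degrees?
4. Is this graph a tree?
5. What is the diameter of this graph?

Count: 8 vertices, 8 edges.
Vertex 1 has neighbors [5], degree = 1.
Handshaking lemma: 2 * 8 = 16.
A tree on 8 vertices has 7 edges. This graph has 8 edges (1 extra). Not a tree.
Diameter (longest shortest path) = 4.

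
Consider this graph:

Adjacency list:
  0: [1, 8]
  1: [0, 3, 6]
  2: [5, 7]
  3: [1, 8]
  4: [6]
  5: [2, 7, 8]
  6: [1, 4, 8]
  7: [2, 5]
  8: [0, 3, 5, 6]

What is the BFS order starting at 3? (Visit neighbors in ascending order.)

BFS from vertex 3 (neighbors processed in ascending order):
Visit order: 3, 1, 8, 0, 6, 5, 4, 2, 7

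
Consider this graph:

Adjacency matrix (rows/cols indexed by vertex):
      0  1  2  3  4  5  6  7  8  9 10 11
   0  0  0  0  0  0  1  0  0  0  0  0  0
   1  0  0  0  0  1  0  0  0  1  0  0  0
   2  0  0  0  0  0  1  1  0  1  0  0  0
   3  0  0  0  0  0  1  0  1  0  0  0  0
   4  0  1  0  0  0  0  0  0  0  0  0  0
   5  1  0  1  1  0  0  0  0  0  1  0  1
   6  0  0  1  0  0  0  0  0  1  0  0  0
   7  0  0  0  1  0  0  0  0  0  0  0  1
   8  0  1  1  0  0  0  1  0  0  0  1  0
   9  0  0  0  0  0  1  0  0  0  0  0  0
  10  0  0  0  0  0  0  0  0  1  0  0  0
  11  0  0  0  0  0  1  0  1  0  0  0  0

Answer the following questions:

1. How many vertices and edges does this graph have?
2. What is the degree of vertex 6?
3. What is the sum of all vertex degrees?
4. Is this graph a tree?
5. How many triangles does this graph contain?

Count: 12 vertices, 13 edges.
Vertex 6 has neighbors [2, 8], degree = 2.
Handshaking lemma: 2 * 13 = 26.
A tree on 12 vertices has 11 edges. This graph has 13 edges (2 extra). Not a tree.
Number of triangles = 1.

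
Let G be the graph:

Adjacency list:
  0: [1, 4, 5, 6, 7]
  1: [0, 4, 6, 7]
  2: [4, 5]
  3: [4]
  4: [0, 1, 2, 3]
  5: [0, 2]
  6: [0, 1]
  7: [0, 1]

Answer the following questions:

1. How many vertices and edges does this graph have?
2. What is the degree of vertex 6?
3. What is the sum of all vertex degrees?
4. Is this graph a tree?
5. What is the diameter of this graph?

Count: 8 vertices, 11 edges.
Vertex 6 has neighbors [0, 1], degree = 2.
Handshaking lemma: 2 * 11 = 22.
A tree on 8 vertices has 7 edges. This graph has 11 edges (4 extra). Not a tree.
Diameter (longest shortest path) = 3.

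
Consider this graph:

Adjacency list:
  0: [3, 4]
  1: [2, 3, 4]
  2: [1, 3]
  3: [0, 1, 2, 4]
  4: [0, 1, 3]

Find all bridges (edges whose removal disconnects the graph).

No bridges found. The graph is 2-edge-connected (no single edge removal disconnects it).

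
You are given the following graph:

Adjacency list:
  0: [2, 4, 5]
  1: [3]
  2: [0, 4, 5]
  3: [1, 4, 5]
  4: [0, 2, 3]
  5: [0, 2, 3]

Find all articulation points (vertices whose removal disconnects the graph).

An articulation point is a vertex whose removal disconnects the graph.
Articulation points: [3]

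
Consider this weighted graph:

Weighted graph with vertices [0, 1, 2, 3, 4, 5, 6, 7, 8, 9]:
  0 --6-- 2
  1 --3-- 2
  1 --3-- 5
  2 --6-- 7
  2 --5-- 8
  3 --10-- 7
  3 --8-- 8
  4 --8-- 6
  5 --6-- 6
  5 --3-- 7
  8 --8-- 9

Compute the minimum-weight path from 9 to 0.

Using Dijkstra's algorithm from vertex 9:
Shortest path: 9 -> 8 -> 2 -> 0
Total weight: 8 + 5 + 6 = 19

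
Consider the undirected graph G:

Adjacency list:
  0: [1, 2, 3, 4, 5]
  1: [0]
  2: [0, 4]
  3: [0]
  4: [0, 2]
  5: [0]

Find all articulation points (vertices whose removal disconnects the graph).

An articulation point is a vertex whose removal disconnects the graph.
Articulation points: [0]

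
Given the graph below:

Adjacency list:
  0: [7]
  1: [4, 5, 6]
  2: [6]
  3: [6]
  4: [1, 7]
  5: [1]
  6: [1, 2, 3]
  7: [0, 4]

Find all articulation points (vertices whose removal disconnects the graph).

An articulation point is a vertex whose removal disconnects the graph.
Articulation points: [1, 4, 6, 7]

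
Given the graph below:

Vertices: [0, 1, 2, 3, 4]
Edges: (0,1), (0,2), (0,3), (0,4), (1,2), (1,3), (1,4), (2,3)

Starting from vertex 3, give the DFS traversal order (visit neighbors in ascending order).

DFS from vertex 3 (neighbors processed in ascending order):
Visit order: 3, 0, 1, 2, 4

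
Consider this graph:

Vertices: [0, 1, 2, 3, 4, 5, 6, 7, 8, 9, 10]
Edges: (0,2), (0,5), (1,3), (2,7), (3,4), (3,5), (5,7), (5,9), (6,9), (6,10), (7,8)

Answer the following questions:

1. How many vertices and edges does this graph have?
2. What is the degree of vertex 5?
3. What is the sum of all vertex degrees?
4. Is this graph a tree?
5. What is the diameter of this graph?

Count: 11 vertices, 11 edges.
Vertex 5 has neighbors [0, 3, 7, 9], degree = 4.
Handshaking lemma: 2 * 11 = 22.
A tree on 11 vertices has 10 edges. This graph has 11 edges (1 extra). Not a tree.
Diameter (longest shortest path) = 5.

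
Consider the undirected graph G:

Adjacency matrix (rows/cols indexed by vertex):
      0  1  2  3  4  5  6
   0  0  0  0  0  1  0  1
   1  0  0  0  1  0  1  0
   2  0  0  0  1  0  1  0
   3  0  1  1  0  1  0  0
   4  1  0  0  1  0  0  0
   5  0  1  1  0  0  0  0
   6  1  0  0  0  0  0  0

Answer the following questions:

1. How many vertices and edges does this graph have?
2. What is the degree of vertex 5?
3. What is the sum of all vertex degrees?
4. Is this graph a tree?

Count: 7 vertices, 7 edges.
Vertex 5 has neighbors [1, 2], degree = 2.
Handshaking lemma: 2 * 7 = 14.
A tree on 7 vertices has 6 edges. This graph has 7 edges (1 extra). Not a tree.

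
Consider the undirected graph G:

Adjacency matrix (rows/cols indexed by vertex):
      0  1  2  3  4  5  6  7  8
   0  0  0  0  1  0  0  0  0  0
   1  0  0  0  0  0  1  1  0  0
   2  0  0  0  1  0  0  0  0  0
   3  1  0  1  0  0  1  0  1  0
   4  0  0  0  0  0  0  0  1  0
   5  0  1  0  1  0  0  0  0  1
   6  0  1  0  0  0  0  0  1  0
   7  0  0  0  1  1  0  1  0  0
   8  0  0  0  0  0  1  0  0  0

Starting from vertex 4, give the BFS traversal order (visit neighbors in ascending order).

BFS from vertex 4 (neighbors processed in ascending order):
Visit order: 4, 7, 3, 6, 0, 2, 5, 1, 8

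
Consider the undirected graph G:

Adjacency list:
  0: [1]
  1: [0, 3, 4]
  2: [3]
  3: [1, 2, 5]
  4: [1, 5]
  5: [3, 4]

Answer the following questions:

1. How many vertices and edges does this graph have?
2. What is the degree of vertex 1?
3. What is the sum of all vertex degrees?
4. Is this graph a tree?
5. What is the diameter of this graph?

Count: 6 vertices, 6 edges.
Vertex 1 has neighbors [0, 3, 4], degree = 3.
Handshaking lemma: 2 * 6 = 12.
A tree on 6 vertices has 5 edges. This graph has 6 edges (1 extra). Not a tree.
Diameter (longest shortest path) = 3.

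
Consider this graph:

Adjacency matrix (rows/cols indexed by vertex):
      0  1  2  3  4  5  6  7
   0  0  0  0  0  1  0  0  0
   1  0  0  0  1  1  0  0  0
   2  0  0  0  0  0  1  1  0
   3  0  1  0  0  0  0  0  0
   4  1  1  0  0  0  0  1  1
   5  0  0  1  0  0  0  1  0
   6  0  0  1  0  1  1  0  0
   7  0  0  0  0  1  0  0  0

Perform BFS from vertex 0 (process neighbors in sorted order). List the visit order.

BFS from vertex 0 (neighbors processed in ascending order):
Visit order: 0, 4, 1, 6, 7, 3, 2, 5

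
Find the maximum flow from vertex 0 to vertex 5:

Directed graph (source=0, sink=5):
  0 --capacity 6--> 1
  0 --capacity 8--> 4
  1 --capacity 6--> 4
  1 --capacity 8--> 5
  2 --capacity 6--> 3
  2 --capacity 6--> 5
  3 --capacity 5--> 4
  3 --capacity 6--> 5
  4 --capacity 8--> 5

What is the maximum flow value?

Computing max flow:
  Flow on (0->1): 6/6
  Flow on (0->4): 8/8
  Flow on (1->5): 6/8
  Flow on (4->5): 8/8
Maximum flow = 14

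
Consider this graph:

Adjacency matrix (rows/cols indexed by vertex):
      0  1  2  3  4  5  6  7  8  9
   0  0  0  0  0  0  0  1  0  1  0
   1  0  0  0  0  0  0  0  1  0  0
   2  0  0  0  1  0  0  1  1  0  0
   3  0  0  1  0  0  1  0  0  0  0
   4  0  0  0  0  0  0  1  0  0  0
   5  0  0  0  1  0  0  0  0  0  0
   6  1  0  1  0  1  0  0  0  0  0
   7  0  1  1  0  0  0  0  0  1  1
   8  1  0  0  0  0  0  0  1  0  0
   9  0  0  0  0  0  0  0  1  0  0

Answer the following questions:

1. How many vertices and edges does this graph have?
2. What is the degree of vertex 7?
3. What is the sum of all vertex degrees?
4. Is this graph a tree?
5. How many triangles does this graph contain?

Count: 10 vertices, 10 edges.
Vertex 7 has neighbors [1, 2, 8, 9], degree = 4.
Handshaking lemma: 2 * 10 = 20.
A tree on 10 vertices has 9 edges. This graph has 10 edges (1 extra). Not a tree.
Number of triangles = 0.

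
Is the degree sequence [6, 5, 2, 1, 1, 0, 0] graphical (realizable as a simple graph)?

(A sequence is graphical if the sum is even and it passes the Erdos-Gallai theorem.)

Sum of degrees = 15. Sum is odd, so the sequence is NOT graphical.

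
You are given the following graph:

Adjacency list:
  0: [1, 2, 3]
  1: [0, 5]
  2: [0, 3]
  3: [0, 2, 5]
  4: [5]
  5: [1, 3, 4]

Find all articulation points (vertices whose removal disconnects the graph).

An articulation point is a vertex whose removal disconnects the graph.
Articulation points: [5]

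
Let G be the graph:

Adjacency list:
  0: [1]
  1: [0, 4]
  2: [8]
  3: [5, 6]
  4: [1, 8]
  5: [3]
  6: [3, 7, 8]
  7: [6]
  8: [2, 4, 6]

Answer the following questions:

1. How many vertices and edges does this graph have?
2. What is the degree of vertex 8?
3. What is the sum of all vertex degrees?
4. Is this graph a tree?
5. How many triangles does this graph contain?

Count: 9 vertices, 8 edges.
Vertex 8 has neighbors [2, 4, 6], degree = 3.
Handshaking lemma: 2 * 8 = 16.
A graph is a tree iff it is connected and has exactly n-1 edges. This graph is connected (all 9 vertices in one component) and has 9-1 = 8 edges. It is a tree.
Number of triangles = 0.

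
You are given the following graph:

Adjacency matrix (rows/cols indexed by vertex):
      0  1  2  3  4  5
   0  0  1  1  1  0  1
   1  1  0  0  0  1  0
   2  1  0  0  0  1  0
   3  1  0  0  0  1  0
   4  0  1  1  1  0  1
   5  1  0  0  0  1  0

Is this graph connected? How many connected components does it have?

Checking connectivity: the graph has 1 connected component(s).
All vertices are reachable from each other. The graph IS connected.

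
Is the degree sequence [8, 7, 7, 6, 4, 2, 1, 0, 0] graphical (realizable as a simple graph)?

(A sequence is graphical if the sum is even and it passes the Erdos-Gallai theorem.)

Sum of degrees = 35. Sum is odd, so the sequence is NOT graphical.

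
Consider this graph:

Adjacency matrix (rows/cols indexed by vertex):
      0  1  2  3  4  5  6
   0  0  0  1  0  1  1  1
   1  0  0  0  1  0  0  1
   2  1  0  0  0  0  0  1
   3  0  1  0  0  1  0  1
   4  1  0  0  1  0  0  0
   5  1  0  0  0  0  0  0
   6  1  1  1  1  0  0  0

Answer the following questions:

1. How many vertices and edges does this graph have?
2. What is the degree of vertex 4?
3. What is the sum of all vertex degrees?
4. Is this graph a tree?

Count: 7 vertices, 9 edges.
Vertex 4 has neighbors [0, 3], degree = 2.
Handshaking lemma: 2 * 9 = 18.
A tree on 7 vertices has 6 edges. This graph has 9 edges (3 extra). Not a tree.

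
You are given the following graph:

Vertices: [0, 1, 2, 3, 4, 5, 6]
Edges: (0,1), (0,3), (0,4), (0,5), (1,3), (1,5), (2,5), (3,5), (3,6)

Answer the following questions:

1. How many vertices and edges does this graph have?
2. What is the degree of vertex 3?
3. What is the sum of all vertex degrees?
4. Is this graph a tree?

Count: 7 vertices, 9 edges.
Vertex 3 has neighbors [0, 1, 5, 6], degree = 4.
Handshaking lemma: 2 * 9 = 18.
A tree on 7 vertices has 6 edges. This graph has 9 edges (3 extra). Not a tree.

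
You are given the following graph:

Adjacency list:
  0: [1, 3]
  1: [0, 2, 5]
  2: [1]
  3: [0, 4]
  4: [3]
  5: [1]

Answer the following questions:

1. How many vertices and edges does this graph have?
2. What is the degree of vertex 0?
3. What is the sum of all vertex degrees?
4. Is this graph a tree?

Count: 6 vertices, 5 edges.
Vertex 0 has neighbors [1, 3], degree = 2.
Handshaking lemma: 2 * 5 = 10.
A graph is a tree iff it is connected and has exactly n-1 edges. This graph is connected (all 6 vertices in one component) and has 6-1 = 5 edges. It is a tree.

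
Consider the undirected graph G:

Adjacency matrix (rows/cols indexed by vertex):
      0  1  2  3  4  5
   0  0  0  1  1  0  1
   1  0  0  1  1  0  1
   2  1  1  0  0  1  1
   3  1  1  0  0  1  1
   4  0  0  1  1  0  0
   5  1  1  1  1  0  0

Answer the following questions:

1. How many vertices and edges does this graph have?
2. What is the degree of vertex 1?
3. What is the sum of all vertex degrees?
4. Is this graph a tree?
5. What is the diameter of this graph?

Count: 6 vertices, 10 edges.
Vertex 1 has neighbors [2, 3, 5], degree = 3.
Handshaking lemma: 2 * 10 = 20.
A tree on 6 vertices has 5 edges. This graph has 10 edges (5 extra). Not a tree.
Diameter (longest shortest path) = 2.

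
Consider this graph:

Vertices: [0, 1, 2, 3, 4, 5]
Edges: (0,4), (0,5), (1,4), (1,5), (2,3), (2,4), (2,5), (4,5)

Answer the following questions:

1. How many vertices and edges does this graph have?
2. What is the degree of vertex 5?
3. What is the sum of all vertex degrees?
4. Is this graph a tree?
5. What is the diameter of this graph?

Count: 6 vertices, 8 edges.
Vertex 5 has neighbors [0, 1, 2, 4], degree = 4.
Handshaking lemma: 2 * 8 = 16.
A tree on 6 vertices has 5 edges. This graph has 8 edges (3 extra). Not a tree.
Diameter (longest shortest path) = 3.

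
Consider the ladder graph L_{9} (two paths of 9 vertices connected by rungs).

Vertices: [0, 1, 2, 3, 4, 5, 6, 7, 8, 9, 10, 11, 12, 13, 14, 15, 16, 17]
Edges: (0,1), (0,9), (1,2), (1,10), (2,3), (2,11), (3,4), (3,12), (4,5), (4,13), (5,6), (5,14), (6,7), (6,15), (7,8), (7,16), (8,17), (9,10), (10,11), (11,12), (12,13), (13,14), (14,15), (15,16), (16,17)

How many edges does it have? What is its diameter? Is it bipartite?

Ladder graph L_{9}: 9 rungs + 2 * (9-1) path edges = 9 + 16 = 25 edges.
Diameter = 9.
Ladder graphs are bipartite (alternating coloring along each path).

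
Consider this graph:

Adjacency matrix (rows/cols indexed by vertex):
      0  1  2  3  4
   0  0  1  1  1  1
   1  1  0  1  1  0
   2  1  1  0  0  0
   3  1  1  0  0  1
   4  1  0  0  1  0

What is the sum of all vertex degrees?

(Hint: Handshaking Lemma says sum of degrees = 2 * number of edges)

Count edges: 7 edges.
By Handshaking Lemma: sum of degrees = 2 * 7 = 14.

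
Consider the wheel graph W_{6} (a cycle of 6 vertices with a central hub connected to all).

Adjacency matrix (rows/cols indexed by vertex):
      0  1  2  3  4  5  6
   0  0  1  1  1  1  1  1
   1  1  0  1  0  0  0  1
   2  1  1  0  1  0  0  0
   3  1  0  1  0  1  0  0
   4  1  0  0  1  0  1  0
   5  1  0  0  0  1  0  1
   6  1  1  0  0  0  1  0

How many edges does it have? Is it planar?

Wheel graph W_{6}: 6 cycle edges + 6 spoke edges = 12 edges.
Total vertices: 7.
The graph is planar.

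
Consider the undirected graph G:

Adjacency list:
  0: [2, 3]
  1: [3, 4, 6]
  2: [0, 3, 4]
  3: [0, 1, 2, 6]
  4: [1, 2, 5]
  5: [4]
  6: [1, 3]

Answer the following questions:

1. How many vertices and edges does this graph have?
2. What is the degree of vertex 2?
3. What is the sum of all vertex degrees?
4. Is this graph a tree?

Count: 7 vertices, 9 edges.
Vertex 2 has neighbors [0, 3, 4], degree = 3.
Handshaking lemma: 2 * 9 = 18.
A tree on 7 vertices has 6 edges. This graph has 9 edges (3 extra). Not a tree.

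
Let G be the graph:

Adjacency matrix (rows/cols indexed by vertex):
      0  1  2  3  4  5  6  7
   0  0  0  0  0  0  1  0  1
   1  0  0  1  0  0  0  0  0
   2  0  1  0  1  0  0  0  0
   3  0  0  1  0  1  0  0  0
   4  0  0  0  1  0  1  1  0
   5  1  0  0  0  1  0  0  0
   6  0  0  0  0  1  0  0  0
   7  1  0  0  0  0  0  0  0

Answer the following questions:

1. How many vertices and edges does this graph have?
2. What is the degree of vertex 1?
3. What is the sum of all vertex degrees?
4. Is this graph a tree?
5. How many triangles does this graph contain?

Count: 8 vertices, 7 edges.
Vertex 1 has neighbors [2], degree = 1.
Handshaking lemma: 2 * 7 = 14.
A graph is a tree iff it is connected and has exactly n-1 edges. This graph is connected (all 8 vertices in one component) and has 8-1 = 7 edges. It is a tree.
Number of triangles = 0.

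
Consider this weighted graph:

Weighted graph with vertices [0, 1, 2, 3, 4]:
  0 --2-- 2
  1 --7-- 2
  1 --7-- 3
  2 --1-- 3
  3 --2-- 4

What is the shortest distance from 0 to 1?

Using Dijkstra's algorithm from vertex 0:
Shortest path: 0 -> 2 -> 1
Total weight: 2 + 7 = 9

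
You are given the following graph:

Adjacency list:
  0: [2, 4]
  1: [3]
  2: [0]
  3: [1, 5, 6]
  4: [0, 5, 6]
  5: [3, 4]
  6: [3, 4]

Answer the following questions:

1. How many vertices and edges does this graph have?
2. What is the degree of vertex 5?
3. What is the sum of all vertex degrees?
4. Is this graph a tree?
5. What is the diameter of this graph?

Count: 7 vertices, 7 edges.
Vertex 5 has neighbors [3, 4], degree = 2.
Handshaking lemma: 2 * 7 = 14.
A tree on 7 vertices has 6 edges. This graph has 7 edges (1 extra). Not a tree.
Diameter (longest shortest path) = 5.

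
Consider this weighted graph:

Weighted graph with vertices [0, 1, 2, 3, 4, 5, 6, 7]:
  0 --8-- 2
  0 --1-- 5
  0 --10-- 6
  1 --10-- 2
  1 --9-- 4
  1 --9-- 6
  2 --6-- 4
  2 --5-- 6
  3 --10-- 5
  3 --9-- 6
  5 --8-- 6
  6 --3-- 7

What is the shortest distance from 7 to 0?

Using Dijkstra's algorithm from vertex 7:
Shortest path: 7 -> 6 -> 5 -> 0
Total weight: 3 + 8 + 1 = 12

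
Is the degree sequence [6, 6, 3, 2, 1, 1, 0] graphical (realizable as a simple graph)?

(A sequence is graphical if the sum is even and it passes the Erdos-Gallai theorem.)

Sum of degrees = 19. Sum is odd, so the sequence is NOT graphical.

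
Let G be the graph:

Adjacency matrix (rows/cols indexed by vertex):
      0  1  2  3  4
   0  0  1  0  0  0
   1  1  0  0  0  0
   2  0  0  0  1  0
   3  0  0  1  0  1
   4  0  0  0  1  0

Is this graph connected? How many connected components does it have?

Checking connectivity: the graph has 2 connected component(s).
Components: [[0, 1], [2, 3, 4]]. The graph is NOT connected.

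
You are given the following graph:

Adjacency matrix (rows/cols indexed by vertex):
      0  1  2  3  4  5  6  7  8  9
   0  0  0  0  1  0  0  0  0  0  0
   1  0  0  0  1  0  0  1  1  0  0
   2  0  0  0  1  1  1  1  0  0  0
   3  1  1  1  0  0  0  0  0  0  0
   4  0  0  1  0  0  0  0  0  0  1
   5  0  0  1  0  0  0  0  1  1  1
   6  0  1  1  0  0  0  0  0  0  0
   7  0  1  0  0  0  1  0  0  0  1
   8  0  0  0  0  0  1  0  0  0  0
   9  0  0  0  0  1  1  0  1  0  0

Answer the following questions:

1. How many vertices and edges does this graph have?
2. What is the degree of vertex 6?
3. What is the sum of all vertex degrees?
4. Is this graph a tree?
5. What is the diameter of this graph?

Count: 10 vertices, 13 edges.
Vertex 6 has neighbors [1, 2], degree = 2.
Handshaking lemma: 2 * 13 = 26.
A tree on 10 vertices has 9 edges. This graph has 13 edges (4 extra). Not a tree.
Diameter (longest shortest path) = 4.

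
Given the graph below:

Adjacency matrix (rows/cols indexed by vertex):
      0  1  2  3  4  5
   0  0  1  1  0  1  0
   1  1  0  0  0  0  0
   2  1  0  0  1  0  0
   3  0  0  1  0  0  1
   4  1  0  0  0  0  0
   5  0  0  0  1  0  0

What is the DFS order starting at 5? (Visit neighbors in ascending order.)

DFS from vertex 5 (neighbors processed in ascending order):
Visit order: 5, 3, 2, 0, 1, 4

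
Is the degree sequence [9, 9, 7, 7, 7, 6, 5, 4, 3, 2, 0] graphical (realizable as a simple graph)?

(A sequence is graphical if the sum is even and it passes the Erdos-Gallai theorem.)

Sum of degrees = 59. Sum is odd, so the sequence is NOT graphical.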